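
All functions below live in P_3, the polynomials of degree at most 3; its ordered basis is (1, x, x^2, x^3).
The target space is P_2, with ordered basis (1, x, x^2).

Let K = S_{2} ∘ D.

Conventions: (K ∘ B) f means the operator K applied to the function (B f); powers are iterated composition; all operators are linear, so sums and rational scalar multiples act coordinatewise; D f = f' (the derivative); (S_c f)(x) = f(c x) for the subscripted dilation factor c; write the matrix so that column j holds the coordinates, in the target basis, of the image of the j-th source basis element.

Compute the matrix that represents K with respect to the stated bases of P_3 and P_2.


the matrix is [[0, 1, 0, 0]; [0, 0, 4, 0]; [0, 0, 0, 12]] (rows listed top to bottom)

image of 1: 0
image of x: 1
image of x^2: 4x
image of x^3: 12x^2
each image's coordinates form column j of the matrix


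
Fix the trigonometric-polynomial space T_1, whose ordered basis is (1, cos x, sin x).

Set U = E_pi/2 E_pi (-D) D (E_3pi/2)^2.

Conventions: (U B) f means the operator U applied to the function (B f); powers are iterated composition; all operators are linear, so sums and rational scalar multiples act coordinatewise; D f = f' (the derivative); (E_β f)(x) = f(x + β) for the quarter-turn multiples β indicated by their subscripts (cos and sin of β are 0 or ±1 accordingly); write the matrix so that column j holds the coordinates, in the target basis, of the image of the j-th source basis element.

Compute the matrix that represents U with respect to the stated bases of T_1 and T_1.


image of 1: 0
image of cos x: -sin x
image of sin x: cos x
each image's coordinates form column j of the matrix

the matrix is [[0, 0, 0]; [0, 0, 1]; [0, -1, 0]] (rows listed top to bottom)


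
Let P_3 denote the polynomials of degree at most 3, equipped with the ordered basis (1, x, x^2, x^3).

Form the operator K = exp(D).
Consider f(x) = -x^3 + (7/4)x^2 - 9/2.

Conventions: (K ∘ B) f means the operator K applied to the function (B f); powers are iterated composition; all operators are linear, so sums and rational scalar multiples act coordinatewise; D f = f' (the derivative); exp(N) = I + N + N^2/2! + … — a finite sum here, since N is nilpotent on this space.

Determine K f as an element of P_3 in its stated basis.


order-1 term: -3x^2 + (7/2)x
order-2 term: -3x + 7/4
order-3 term: -1
the series for exp(D) f terminates at order 3
exp(D) f = -x^3 - (5/4)x^2 + (1/2)x - 15/4

g(x) = -x^3 - (5/4)x^2 + (1/2)x - 15/4


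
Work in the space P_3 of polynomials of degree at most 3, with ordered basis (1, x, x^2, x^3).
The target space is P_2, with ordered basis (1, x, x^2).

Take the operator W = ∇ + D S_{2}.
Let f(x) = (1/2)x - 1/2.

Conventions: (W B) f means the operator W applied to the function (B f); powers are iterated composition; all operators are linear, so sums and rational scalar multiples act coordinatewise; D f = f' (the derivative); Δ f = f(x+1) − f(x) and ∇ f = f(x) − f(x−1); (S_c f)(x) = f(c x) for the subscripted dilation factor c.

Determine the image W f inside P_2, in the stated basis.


∇ f = 1/2
S_{2} f = x - 1/2
D S_{2} f = 1
(∇ + D S_{2}) f = 3/2

the image equals g(x) = 3/2


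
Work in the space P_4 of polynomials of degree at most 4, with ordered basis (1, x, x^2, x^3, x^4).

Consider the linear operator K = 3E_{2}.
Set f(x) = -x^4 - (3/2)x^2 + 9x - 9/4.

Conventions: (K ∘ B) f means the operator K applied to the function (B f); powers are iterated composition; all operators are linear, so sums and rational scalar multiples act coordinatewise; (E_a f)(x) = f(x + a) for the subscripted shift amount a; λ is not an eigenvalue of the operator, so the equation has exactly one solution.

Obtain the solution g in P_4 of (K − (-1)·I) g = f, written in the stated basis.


the image equals g(x) = -(1/4)x^4 + (3/2)x^3 - (21/8)x^2 + (21/8)x - 21/8

write g with unknown coordinates in the stated basis and equate coefficients in (K − (-1)·I) g = f
solving from the highest basis element down gives g = -(1/4)x^4 + (3/2)x^3 - (21/8)x^2 + (21/8)x - 21/8
check: K g = -(3/4)x^4 - (3/2)x^3 + (9/8)x^2 + (51/8)x + 3/8
so K g − (-1)·g = -x^4 - (3/2)x^2 + 9x - 9/4 = f ✓


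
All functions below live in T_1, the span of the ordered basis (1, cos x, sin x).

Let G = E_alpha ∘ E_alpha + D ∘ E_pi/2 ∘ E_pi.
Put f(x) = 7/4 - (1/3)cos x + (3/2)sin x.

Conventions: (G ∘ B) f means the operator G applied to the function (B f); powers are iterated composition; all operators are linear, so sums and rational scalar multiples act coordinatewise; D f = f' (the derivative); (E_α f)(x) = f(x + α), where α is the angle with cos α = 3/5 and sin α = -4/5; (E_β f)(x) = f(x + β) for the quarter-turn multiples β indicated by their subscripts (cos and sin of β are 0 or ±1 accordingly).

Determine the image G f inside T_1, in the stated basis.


the result is g(x) = 7/4 - (42/25)cos x + (19/25)sin x

E_alpha f = 7/4 - (7/5)cos x + (19/30)sin x
E_alpha E_alpha f = 7/4 - (101/75)cos x - (37/50)sin x
E_pi f = 7/4 + (1/3)cos x - (3/2)sin x
E_pi/2 E_pi f = 7/4 - (3/2)cos x - (1/3)sin x
D E_pi/2 E_pi f = -(1/3)cos x + (3/2)sin x
(E_alpha ∘ E_alpha + D ∘ E_pi/2 ∘ E_pi) f = 7/4 - (42/25)cos x + (19/25)sin x


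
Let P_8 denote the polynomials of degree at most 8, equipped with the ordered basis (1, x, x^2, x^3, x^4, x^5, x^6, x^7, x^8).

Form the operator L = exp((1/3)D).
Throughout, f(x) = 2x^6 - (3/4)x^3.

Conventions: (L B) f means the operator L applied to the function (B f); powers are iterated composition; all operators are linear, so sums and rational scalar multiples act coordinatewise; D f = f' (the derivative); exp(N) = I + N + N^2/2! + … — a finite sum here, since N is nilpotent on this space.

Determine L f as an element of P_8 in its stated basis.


g(x) = 2x^6 + 4x^5 + (10/3)x^4 + (79/108)x^3 - (41/108)x^2 - (65/324)x - 73/2916

order-1 term: 4x^5 - (3/4)x^2
order-2 term: (10/3)x^4 - (1/4)x
order-3 term: (40/27)x^3 - 1/36
order-4 term: (10/27)x^2
order-5 term: (4/81)x
order-6 term: 2/729
the series for exp((1/3)D) f terminates at order 6
exp((1/3)D) f = 2x^6 + 4x^5 + (10/3)x^4 + (79/108)x^3 - (41/108)x^2 - (65/324)x - 73/2916


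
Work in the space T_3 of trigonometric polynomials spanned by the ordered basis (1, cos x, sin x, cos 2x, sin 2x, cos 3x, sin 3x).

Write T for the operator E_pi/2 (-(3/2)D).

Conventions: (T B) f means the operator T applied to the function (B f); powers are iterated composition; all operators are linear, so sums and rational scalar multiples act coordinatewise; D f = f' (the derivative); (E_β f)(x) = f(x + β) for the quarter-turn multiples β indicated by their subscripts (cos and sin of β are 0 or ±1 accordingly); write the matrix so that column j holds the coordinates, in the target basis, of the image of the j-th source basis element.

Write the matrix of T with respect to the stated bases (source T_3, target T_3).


image of 1: 0
image of cos x: (3/2)cos x
image of sin x: (3/2)sin x
image of cos 2x: -3sin 2x
image of sin 2x: 3cos 2x
image of cos 3x: -(9/2)cos 3x
image of sin 3x: -(9/2)sin 3x
each image's coordinates form column j of the matrix

the matrix is [[0, 0, 0, 0, 0, 0, 0]; [0, 3/2, 0, 0, 0, 0, 0]; [0, 0, 3/2, 0, 0, 0, 0]; [0, 0, 0, 0, 3, 0, 0]; [0, 0, 0, -3, 0, 0, 0]; [0, 0, 0, 0, 0, -9/2, 0]; [0, 0, 0, 0, 0, 0, -9/2]] (rows listed top to bottom)


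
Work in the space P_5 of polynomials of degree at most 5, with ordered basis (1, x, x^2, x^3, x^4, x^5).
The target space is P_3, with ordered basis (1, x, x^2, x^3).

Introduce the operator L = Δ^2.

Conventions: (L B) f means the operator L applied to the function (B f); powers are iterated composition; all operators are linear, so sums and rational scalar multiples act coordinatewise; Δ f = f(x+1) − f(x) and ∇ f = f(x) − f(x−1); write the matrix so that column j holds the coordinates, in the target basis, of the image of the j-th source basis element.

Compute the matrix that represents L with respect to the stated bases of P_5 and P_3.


the matrix is [[0, 0, 2, 6, 14, 30]; [0, 0, 0, 6, 24, 70]; [0, 0, 0, 0, 12, 60]; [0, 0, 0, 0, 0, 20]] (rows listed top to bottom)

image of 1: 0
image of x: 0
image of x^2: 2
image of x^3: 6x + 6
image of x^4: 12x^2 + 24x + 14
image of x^5: 20x^3 + 60x^2 + 70x + 30
each image's coordinates form column j of the matrix


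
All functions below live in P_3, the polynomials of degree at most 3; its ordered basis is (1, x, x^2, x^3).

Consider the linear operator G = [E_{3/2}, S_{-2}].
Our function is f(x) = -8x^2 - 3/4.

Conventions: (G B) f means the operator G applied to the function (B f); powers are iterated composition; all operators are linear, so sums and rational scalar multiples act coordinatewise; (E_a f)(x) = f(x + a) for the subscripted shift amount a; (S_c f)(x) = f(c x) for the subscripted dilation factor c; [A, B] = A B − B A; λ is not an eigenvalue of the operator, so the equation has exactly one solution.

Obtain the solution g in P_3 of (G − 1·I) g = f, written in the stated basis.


write g with unknown coordinates in the stated basis and equate coefficients in (G − 1·I) g = f
solving from the highest basis element down gives g = 8x^2 + 144x - 2373/4
check: G g = 144x - 594
so G g − 1·g = -8x^2 - 3/4 = f ✓

g(x) = 8x^2 + 144x - 2373/4


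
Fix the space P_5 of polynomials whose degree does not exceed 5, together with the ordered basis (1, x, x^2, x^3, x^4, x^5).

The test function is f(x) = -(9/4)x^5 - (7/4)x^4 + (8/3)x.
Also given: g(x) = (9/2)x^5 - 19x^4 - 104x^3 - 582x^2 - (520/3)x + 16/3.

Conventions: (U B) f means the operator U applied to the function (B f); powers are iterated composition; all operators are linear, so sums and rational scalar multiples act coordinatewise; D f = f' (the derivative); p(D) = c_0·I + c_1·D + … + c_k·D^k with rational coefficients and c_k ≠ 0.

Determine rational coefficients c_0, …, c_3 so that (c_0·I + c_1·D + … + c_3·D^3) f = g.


p(D) = -2·I + 2·D + 2·D^2 + 4·D^3, i.e. c_0 = -2, c_1 = 2, c_2 = 2, c_3 = 4

D^0 f = -(9/4)x^5 - (7/4)x^4 + (8/3)x
D^1 f = -(45/4)x^4 - 7x^3 + 8/3
D^2 f = -45x^3 - 21x^2
D^3 f = -135x^2 - 42x
matching coefficients of g against c_0 f + c_1 Df + … from the top degree down determines the c_i
solution: c_0 = -2, c_1 = 2, c_2 = 2, c_3 = 4


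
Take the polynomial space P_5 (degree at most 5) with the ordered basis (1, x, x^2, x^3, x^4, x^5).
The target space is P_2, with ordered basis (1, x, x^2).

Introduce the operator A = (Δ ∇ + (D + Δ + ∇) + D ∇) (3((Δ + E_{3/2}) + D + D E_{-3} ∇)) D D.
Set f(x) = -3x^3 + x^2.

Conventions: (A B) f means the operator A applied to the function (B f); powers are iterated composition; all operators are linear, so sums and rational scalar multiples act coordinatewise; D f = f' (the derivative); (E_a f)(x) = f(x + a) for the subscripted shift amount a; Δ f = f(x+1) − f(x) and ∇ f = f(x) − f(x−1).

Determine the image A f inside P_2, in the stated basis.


D f = -9x^2 + 2x
D D f = -18x + 2
Δ (D D) f = -18
E_{3/2} (D D) f = -18x - 25
(Δ + E_{3/2}) (D D) f = -18x - 43
D (D D) f = -18
∇ (D D) f = -18
E_{-3} ∇ (D D) f = -18
D E_{-3} ∇ (D D) f = 0
((Δ + E_{3/2}) + D + D E_{-3} ∇) (D D) f = -18x - 61
(3((Δ + E_{3/2}) + D + D E_{-3} ∇)) (D D) f = -54x - 183
∇ (3((Δ + E_{3/2}) + D + D E_{-3} ∇)) (D D) f = -54
Δ ∇ (3((Δ + E_{3/2}) + D + D E_{-3} ∇)) (D D) f = 0
D (3((Δ + E_{3/2}) + D + D E_{-3} ∇)) (D D) f = -54
Δ (3((Δ + E_{3/2}) + D + D E_{-3} ∇)) (D D) f = -54
∇ (3((Δ + E_{3/2}) + D + D E_{-3} ∇)) (D D) f = -54
(D + Δ + ∇) (3((Δ + E_{3/2}) + D + D E_{-3} ∇)) (D D) f = -162
∇ (3((Δ + E_{3/2}) + D + D E_{-3} ∇)) (D D) f = -54
D ∇ (3((Δ + E_{3/2}) + D + D E_{-3} ∇)) (D D) f = 0
(Δ ∇ + (D + Δ + ∇) + D ∇) (3((Δ + E_{3/2}) + D + D E_{-3} ∇)) (D D) f = -162

the image equals g(x) = -162


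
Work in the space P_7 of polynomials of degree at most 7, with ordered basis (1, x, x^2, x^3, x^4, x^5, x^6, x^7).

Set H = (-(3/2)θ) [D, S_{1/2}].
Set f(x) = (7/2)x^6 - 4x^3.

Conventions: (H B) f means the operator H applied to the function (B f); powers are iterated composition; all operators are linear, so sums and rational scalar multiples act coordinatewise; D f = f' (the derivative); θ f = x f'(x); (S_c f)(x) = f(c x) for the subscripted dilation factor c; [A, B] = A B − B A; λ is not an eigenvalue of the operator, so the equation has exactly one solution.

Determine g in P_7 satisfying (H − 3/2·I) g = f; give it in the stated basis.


g(x) = -(7/3)x^6 - (35/32)x^5 - (175/256)x^4 + (6617/3072)x^3 + (6617/4096)x^2 + (6617/8192)x

write g with unknown coordinates in the stated basis and equate coefficients in (H − 3/2·I) g = f
solving from the highest basis element down gives g = -(7/3)x^6 - (35/32)x^5 - (175/256)x^4 + (6617/3072)x^3 + (6617/4096)x^2 + (6617/8192)x
check: H g = -(105/64)x^5 - (525/512)x^4 - (1575/2048)x^3 + (19851/8192)x^2 + (19851/16384)x
so H g − 3/2·g = (7/2)x^6 - 4x^3 = f ✓


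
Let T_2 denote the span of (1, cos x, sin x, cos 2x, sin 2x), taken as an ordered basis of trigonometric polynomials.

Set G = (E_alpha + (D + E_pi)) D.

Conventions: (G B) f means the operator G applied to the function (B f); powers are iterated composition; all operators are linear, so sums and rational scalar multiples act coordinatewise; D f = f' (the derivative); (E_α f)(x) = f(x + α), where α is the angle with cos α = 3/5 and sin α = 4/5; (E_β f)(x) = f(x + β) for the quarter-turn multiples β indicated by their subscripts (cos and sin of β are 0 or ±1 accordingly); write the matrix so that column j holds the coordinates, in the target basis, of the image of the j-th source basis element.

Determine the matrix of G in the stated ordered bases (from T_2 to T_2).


image of 1: 0
image of cos x: -(9/5)cos x + (2/5)sin x
image of sin x: -(2/5)cos x - (9/5)sin x
image of cos 2x: -(148/25)cos 2x - (36/25)sin 2x
image of sin 2x: (36/25)cos 2x - (148/25)sin 2x
each image's coordinates form column j of the matrix

the matrix is [[0, 0, 0, 0, 0]; [0, -9/5, -2/5, 0, 0]; [0, 2/5, -9/5, 0, 0]; [0, 0, 0, -148/25, 36/25]; [0, 0, 0, -36/25, -148/25]] (rows listed top to bottom)


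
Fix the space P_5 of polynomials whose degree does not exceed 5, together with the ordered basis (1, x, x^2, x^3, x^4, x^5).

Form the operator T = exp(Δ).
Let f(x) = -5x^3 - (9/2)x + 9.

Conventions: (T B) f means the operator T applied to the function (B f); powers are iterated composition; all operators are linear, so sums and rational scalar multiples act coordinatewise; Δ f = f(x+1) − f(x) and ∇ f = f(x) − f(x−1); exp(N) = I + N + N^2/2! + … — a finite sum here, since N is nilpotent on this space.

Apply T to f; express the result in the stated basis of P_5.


the image equals g(x) = -5x^3 - 15x^2 - (69/2)x - 41/2

order-1 term: -15x^2 - 15x - 19/2
order-2 term: -15x - 15
order-3 term: -5
the series for exp(Δ) f terminates at order 3
exp(Δ) f = -5x^3 - 15x^2 - (69/2)x - 41/2


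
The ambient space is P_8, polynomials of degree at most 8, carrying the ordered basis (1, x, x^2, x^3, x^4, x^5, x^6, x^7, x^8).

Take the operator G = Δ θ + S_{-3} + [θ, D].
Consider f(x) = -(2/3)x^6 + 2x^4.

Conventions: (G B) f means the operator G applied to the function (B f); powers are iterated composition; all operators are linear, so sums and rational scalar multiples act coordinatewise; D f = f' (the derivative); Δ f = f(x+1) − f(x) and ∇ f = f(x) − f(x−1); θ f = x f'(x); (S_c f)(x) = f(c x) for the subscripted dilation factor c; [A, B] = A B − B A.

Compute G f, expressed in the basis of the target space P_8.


g(x) = -486x^6 - 20x^5 + 102x^4 - 56x^3 - 12x^2 + 8x + 4

θ f = -4x^6 + 8x^4
Δ θ f = -24x^5 - 60x^4 - 48x^3 - 12x^2 + 8x + 4
S_{-3} f = -486x^6 + 162x^4
D f = -4x^5 + 8x^3
θ D f = -20x^5 + 24x^3
θ f = -4x^6 + 8x^4
D θ f = -24x^5 + 32x^3
[θ, D] f = 4x^5 - 8x^3
(Δ θ + S_{-3} + [θ, D]) f = -486x^6 - 20x^5 + 102x^4 - 56x^3 - 12x^2 + 8x + 4


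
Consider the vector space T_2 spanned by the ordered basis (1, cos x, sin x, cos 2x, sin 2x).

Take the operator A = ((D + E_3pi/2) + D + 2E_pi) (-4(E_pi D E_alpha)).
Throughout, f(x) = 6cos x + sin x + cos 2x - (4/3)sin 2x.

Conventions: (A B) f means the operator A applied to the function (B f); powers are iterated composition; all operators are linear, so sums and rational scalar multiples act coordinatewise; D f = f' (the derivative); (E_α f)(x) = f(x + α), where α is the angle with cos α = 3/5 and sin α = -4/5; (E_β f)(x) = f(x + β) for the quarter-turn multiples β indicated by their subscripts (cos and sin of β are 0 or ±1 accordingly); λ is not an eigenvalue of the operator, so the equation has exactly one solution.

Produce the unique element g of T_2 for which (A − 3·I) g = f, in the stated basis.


write g with unknown coordinates in the stated basis and equate coefficients in (A − 3·I) g = f
solving from the highest basis element down gives g = -(346/709)cos x - (107/709)sin x - (4321/89763)cos 2x - (172/89763)sin 2x
check: A g = (3216/709)cos x + (388/709)sin x + (25600/29921)cos 2x - (120200/89763)sin 2x
so A g − 3·g = 6cos x + sin x + cos 2x - (4/3)sin 2x = f ✓

the image equals g(x) = -(346/709)cos x - (107/709)sin x - (4321/89763)cos 2x - (172/89763)sin 2x


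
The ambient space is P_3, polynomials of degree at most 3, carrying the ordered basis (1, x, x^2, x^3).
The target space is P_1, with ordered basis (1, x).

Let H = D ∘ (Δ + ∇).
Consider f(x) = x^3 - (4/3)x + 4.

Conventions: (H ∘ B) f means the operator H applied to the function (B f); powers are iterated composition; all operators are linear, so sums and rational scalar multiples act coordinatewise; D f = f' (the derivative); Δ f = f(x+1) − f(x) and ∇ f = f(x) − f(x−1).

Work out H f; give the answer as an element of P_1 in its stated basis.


Δ f = 3x^2 + 3x - 1/3
∇ f = 3x^2 - 3x - 1/3
(Δ + ∇) f = 6x^2 - 2/3
D (Δ + ∇) f = 12x

g(x) = 12x


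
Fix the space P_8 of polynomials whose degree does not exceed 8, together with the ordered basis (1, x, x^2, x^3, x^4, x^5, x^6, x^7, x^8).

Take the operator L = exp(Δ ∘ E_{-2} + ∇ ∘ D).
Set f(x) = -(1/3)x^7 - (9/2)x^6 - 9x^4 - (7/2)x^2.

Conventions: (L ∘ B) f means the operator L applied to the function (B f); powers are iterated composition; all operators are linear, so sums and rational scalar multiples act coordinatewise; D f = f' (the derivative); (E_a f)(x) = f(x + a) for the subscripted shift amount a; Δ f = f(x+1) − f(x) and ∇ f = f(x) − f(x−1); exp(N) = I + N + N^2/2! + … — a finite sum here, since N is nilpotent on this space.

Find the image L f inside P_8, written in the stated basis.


order-1 term: -(7/3)x^6 - 20x^5 + (125/6)x^4 - (803/3)x^3 + (1229/2)x^2 - 720x + 319
order-2 term: -7x^5 - (65/2)x^4 + (145/3)x^3 - (1343/2)x^2 + (4652/3)x - 4532/3
order-3 term: -(35/3)x^4 - 20x^3 + 20x^2 - 541x + 2591/3
order-4 term: -(35/3)x^3 + (5/2)x^2 - (65/3)x - 769/6
order-5 term: -7x^2 + 8x - 85/6
order-6 term: -(7/3)x + 5/2
order-7 term: -1/3
the series for exp(Δ ∘ E_{-2} + ∇ ∘ D) f terminates at order 7
exp(Δ ∘ E_{-2} + ∇ ∘ D) f = -(1/3)x^7 - (41/6)x^6 - 27x^5 - (97/3)x^4 - 251x^3 - 45x^2 + (821/3)x - 2809/6

the image equals g(x) = -(1/3)x^7 - (41/6)x^6 - 27x^5 - (97/3)x^4 - 251x^3 - 45x^2 + (821/3)x - 2809/6


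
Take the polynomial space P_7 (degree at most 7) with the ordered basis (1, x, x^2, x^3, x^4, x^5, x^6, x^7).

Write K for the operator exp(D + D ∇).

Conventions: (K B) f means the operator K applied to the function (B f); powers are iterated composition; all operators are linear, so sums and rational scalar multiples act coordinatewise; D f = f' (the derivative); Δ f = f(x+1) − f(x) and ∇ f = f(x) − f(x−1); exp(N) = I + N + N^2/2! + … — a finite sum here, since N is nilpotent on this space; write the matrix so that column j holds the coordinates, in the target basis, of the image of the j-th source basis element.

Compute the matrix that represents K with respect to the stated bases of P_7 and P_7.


image of 1: 1
image of x: x + 1
image of x^2: x^2 + 2x + 3
image of x^3: x^3 + 3x^2 + 9x + 4
image of x^4: x^4 + 4x^3 + 18x^2 + 16x + 17
image of x^5: x^5 + 5x^4 + 30x^3 + 40x^2 + 85x + 6
image of x^6: x^6 + 6x^5 + 45x^4 + 80x^3 + 255x^2 + 36x + 157
image of x^7: x^7 + 7x^6 + 63x^5 + 140x^4 + 595x^3 + 126x^2 + 1099x - 412
each image's coordinates form column j of the matrix

the matrix is [[1, 1, 3, 4, 17, 6, 157, -412]; [0, 1, 2, 9, 16, 85, 36, 1099]; [0, 0, 1, 3, 18, 40, 255, 126]; [0, 0, 0, 1, 4, 30, 80, 595]; [0, 0, 0, 0, 1, 5, 45, 140]; [0, 0, 0, 0, 0, 1, 6, 63]; [0, 0, 0, 0, 0, 0, 1, 7]; [0, 0, 0, 0, 0, 0, 0, 1]] (rows listed top to bottom)


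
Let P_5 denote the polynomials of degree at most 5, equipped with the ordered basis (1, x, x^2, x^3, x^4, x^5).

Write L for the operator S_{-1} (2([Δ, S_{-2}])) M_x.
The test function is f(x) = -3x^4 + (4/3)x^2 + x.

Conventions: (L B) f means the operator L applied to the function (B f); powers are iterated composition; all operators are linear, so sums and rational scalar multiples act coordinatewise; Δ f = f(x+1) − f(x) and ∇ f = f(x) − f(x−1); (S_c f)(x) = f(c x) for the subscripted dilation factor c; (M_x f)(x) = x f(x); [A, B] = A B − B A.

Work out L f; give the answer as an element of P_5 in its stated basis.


the result is g(x) = 1440x^4 - 1440x^3 + 2064x^2 - 876x + 180

M_x f = -3x^5 + (4/3)x^3 + x^2
S_{-2} M_x f = 96x^5 - (32/3)x^3 + 4x^2
Δ S_{-2} M_x f = 480x^4 + 960x^3 + 928x^2 + 456x + 268/3
Δ M_x f = -15x^4 - 30x^3 - 26x^2 - 9x - 2/3
S_{-2} Δ M_x f = -240x^4 + 240x^3 - 104x^2 + 18x - 2/3
[Δ, S_{-2}] M_x f = 720x^4 + 720x^3 + 1032x^2 + 438x + 90
(2([Δ, S_{-2}])) M_x f = 1440x^4 + 1440x^3 + 2064x^2 + 876x + 180
S_{-1} ((2([Δ, S_{-2}])) M_x) f = 1440x^4 - 1440x^3 + 2064x^2 - 876x + 180


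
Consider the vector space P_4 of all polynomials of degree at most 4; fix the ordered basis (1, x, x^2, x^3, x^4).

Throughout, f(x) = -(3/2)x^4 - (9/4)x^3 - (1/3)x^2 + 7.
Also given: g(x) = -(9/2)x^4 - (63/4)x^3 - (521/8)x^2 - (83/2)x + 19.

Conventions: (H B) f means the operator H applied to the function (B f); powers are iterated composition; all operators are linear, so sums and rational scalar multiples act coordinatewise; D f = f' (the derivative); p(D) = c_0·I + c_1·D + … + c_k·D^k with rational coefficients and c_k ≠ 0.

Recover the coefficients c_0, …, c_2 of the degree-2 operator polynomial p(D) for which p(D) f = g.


p(D) = 3·I + (3/2)·D + 3·D^2, i.e. c_0 = 3, c_1 = 3/2, c_2 = 3

D^0 f = -(3/2)x^4 - (9/4)x^3 - (1/3)x^2 + 7
D^1 f = -6x^3 - (27/4)x^2 - (2/3)x
D^2 f = -18x^2 - (27/2)x - 2/3
matching coefficients of g against c_0 f + c_1 Df + … from the top degree down determines the c_i
solution: c_0 = 3, c_1 = 3/2, c_2 = 3


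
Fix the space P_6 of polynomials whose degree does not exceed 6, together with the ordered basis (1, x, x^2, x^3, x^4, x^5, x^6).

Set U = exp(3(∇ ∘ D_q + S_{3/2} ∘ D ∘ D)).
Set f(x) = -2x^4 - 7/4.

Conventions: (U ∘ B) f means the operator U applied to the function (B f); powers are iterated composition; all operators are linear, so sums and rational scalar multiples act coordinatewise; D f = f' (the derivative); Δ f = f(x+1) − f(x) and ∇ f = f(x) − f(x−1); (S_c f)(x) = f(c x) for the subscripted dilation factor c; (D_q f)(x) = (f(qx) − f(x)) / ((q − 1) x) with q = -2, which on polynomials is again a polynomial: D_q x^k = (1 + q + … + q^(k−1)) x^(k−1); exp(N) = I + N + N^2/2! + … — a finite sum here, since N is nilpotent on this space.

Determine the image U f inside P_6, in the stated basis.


order-1 term: -72x^2 - 90x + 30
order-2 term: -108
the series for exp(3(∇ ∘ D_q + S_{3/2} ∘ D ∘ D)) f terminates at order 2
exp(3(∇ ∘ D_q + S_{3/2} ∘ D ∘ D)) f = -2x^4 - 72x^2 - 90x - 319/4

the image equals g(x) = -2x^4 - 72x^2 - 90x - 319/4


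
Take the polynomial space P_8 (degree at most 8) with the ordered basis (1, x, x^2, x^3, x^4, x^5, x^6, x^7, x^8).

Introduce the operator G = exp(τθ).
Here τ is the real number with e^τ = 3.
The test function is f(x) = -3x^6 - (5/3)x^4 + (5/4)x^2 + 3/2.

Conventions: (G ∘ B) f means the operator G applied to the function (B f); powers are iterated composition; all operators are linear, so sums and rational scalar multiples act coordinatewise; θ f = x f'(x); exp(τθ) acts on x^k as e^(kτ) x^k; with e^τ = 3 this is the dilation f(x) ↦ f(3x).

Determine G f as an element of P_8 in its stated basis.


the result is g(x) = -2187x^6 - 135x^4 + (45/4)x^2 + 3/2

exp(τθ) x^k = e^(kτ) x^k; with e^τ = 3 this sends x^k to 3^k x^k
x^2 ↦ 9 x^2
x^4 ↦ 81 x^4
x^6 ↦ 729 x^6
applying this coordinatewise to f: exp(τθ) f = -2187x^6 - 135x^4 + (45/4)x^2 + 3/2


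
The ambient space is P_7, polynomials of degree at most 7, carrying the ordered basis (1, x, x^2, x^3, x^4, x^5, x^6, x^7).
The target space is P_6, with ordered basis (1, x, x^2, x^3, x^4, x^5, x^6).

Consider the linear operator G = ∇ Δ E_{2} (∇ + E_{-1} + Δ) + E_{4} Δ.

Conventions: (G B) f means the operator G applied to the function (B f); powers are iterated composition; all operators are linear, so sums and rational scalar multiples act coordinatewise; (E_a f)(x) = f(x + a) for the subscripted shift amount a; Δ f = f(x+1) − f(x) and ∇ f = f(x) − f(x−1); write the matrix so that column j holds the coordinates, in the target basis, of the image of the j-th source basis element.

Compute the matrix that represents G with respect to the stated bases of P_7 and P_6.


image of 1: 0
image of x: 1
image of x^2: 2x + 11
image of x^3: 3x^2 + 33x + 79
image of x^4: 4x^3 + 66x^2 + 316x + 479
image of x^5: 5x^4 + 110x^3 + 790x^2 + 2395x + 2671
image of x^6: 6x^5 + 165x^4 + 1580x^3 + 7185x^2 + 16026x + 14231
image of x^7: 7x^6 + 231x^5 + 2765x^4 + 16765x^3 + 56091x^2 + 99617x + 73879
each image's coordinates form column j of the matrix

the matrix is [[0, 1, 11, 79, 479, 2671, 14231, 73879]; [0, 0, 2, 33, 316, 2395, 16026, 99617]; [0, 0, 0, 3, 66, 790, 7185, 56091]; [0, 0, 0, 0, 4, 110, 1580, 16765]; [0, 0, 0, 0, 0, 5, 165, 2765]; [0, 0, 0, 0, 0, 0, 6, 231]; [0, 0, 0, 0, 0, 0, 0, 7]] (rows listed top to bottom)


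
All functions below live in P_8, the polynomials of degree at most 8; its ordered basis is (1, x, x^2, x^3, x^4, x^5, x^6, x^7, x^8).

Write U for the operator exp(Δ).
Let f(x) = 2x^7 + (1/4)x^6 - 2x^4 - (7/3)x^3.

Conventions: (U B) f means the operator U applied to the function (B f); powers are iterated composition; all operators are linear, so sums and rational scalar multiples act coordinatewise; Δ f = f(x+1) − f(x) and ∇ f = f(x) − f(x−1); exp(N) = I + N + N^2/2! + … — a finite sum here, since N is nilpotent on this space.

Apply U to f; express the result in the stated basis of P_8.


order-1 term: 14x^6 + (87/2)x^5 + (295/4)x^4 + 67x^3 + (107/4)x^2 + (1/2)x - 25/12
order-2 term: 42x^5 + (855/4)x^4 + 505x^3 + (2577/4)x^2 + (851/2)x + 451/4
order-3 term: 70x^4 + 425x^3 + (2145/2)x^2 + (2579/2)x + 3661/6
order-4 term: 70x^3 + (1695/4)x^2 + 925x + 2857/4
order-5 term: 42x^2 + (423/2)x + 1135/4
order-6 term: 14x + 169/4
order-7 term: 2
the series for exp(Δ) f terminates at order 7
exp(Δ) f = 2x^7 + (57/4)x^6 + (171/2)x^5 + (711/2)x^4 + (3194/3)x^3 + (8837/4)x^2 + 2866x + 21157/12

the image equals g(x) = 2x^7 + (57/4)x^6 + (171/2)x^5 + (711/2)x^4 + (3194/3)x^3 + (8837/4)x^2 + 2866x + 21157/12


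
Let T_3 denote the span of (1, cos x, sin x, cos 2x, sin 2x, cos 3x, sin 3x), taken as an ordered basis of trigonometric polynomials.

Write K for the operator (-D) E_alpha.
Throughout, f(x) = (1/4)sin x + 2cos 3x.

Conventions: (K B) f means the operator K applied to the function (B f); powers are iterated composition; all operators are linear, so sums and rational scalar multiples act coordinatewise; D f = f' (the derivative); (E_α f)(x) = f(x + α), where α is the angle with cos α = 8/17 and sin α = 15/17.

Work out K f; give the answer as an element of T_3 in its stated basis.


the result is g(x) = -(2/17)cos x + (15/68)sin x - (2970/4913)cos 3x - (29328/4913)sin 3x

E_alpha f = (15/68)cos x + (2/17)sin x - (9776/4913)cos 3x + (990/4913)sin 3x
D E_alpha f = (2/17)cos x - (15/68)sin x + (2970/4913)cos 3x + (29328/4913)sin 3x
(-D) E_alpha f = -(2/17)cos x + (15/68)sin x - (2970/4913)cos 3x - (29328/4913)sin 3x


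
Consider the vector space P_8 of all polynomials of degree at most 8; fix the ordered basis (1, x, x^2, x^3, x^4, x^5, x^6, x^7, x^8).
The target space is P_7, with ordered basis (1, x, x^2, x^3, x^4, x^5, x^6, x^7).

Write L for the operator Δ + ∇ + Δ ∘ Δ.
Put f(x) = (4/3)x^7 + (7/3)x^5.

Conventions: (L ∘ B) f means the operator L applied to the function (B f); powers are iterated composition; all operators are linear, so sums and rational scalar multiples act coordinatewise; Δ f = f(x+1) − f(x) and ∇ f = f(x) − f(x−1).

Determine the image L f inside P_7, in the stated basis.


g(x) = (56/3)x^6 + 56x^5 + (1190/3)x^4 + 700x^3 + (3248/3)x^2 + 742x + 736/3

Δ f = (28/3)x^6 + 28x^5 + (175/3)x^4 + 70x^3 + (154/3)x^2 + 21x + 11/3
∇ f = (28/3)x^6 - 28x^5 + (175/3)x^4 - 70x^3 + (154/3)x^2 - 21x + 11/3
Δ f = (28/3)x^6 + 28x^5 + (175/3)x^4 + 70x^3 + (154/3)x^2 + 21x + 11/3
Δ Δ f = 56x^5 + 280x^4 + 700x^3 + 980x^2 + 742x + 238
(Δ + ∇ + Δ ∘ Δ) f = (56/3)x^6 + 56x^5 + (1190/3)x^4 + 700x^3 + (3248/3)x^2 + 742x + 736/3


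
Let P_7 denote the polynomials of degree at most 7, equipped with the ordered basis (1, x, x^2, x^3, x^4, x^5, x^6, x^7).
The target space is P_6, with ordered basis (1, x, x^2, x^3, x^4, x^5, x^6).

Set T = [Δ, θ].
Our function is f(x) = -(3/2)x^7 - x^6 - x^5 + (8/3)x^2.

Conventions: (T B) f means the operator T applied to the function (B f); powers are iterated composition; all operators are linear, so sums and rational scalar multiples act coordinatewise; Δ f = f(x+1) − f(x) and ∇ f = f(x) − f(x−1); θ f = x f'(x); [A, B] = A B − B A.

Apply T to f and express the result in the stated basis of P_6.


θ f = -(21/2)x^7 - 6x^6 - 5x^5 + (16/3)x^2
Δ θ f = -(147/2)x^6 - (513/2)x^5 - (965/2)x^4 - (1075/2)x^3 - (721/2)x^2 - (743/6)x - 97/6
Δ f = -(21/2)x^6 - (75/2)x^5 - (145/2)x^4 - (165/2)x^3 - (113/2)x^2 - (97/6)x - 5/6
θ Δ f = -63x^6 - (375/2)x^5 - 290x^4 - (495/2)x^3 - 113x^2 - (97/6)x
[Δ, θ] f = -(21/2)x^6 - 69x^5 - (385/2)x^4 - 290x^3 - (495/2)x^2 - (323/3)x - 97/6

g(x) = -(21/2)x^6 - 69x^5 - (385/2)x^4 - 290x^3 - (495/2)x^2 - (323/3)x - 97/6


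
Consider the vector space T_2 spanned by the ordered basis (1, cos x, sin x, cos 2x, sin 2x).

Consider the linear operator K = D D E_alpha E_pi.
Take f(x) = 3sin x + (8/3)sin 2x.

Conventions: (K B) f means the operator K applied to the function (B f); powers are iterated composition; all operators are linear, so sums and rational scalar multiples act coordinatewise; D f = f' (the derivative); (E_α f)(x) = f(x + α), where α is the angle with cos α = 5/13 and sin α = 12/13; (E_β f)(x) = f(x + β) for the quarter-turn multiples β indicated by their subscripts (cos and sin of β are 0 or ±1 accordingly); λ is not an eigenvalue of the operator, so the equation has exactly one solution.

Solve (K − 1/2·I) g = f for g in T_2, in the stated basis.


write g with unknown coordinates in the stated basis and equate coefficients in (K − 1/2·I) g = f
solving from the highest basis element down gives g = -(16/5)cos x - (2/5)sin x + (5120/9081)cos 2x + (464/1009)sin 2x
check: K g = -(8/5)cos x + (14/5)sin x + (2560/9081)cos 2x + (8768/3027)sin 2x
so K g − 1/2·g = 3sin x + (8/3)sin 2x = f ✓

the result is g(x) = -(16/5)cos x - (2/5)sin x + (5120/9081)cos 2x + (464/1009)sin 2x


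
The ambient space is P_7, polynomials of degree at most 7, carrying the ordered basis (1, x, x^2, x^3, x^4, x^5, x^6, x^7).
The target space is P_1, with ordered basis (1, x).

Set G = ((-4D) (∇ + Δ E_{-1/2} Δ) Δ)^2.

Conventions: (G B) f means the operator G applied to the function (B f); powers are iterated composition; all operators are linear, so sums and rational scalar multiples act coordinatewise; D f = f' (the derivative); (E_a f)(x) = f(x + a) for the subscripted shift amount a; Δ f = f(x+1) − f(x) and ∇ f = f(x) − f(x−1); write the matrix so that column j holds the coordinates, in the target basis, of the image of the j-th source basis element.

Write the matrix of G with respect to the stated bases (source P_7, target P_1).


the matrix is [[0, 0, 0, 0, 0, 0, 11520, 161280]; [0, 0, 0, 0, 0, 0, 0, 80640]] (rows listed top to bottom)

image of 1: 0
image of x: 0
image of x^2: 0
image of x^3: 0
image of x^4: 0
image of x^5: 0
image of x^6: 11520
image of x^7: 80640x + 161280
each image's coordinates form column j of the matrix


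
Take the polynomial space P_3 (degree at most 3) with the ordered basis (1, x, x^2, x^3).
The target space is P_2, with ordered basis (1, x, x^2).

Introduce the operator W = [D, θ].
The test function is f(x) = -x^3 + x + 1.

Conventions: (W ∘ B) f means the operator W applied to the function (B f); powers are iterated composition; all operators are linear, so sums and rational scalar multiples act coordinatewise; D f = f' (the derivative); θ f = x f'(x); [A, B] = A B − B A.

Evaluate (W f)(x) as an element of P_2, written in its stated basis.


θ f = -3x^3 + x
D θ f = -9x^2 + 1
D f = -3x^2 + 1
θ D f = -6x^2
[D, θ] f = -3x^2 + 1

g(x) = -3x^2 + 1


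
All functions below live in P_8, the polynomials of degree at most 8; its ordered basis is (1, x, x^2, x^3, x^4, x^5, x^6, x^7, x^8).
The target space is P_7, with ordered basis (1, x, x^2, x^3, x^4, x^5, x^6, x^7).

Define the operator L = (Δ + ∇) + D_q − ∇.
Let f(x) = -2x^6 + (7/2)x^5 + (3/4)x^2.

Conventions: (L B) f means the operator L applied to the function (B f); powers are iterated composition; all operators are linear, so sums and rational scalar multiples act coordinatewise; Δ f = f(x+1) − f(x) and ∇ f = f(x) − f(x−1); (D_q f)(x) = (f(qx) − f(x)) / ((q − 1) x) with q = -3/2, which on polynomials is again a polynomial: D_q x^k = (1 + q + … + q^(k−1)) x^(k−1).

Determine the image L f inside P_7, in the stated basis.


Δ f = -12x^5 - (25/2)x^4 - 5x^3 + 5x^2 + 7x + 9/4
∇ f = -12x^5 + (95/2)x^4 - 75x^3 + 65x^2 - 28x + 19/4
(Δ + ∇) f = -24x^5 + 35x^4 - 80x^3 + 70x^2 - 21x + 7
D_q f = (133/16)x^5 + (385/32)x^4 - (3/8)x
∇ f = -12x^5 + (95/2)x^4 - 75x^3 + 65x^2 - 28x + 19/4
(-∇) f = 12x^5 - (95/2)x^4 + 75x^3 - 65x^2 + 28x - 19/4
((Δ + ∇) + D_q − ∇) f = -(59/16)x^5 - (15/32)x^4 - 5x^3 + 5x^2 + (53/8)x + 9/4

the result is g(x) = -(59/16)x^5 - (15/32)x^4 - 5x^3 + 5x^2 + (53/8)x + 9/4


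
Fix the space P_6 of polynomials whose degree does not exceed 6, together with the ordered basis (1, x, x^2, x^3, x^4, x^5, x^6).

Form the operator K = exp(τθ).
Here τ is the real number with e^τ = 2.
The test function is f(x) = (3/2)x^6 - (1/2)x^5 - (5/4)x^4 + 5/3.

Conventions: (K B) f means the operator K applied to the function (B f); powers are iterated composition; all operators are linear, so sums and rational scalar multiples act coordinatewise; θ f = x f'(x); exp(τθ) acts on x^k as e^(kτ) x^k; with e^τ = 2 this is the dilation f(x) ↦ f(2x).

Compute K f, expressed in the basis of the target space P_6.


the image equals g(x) = 96x^6 - 16x^5 - 20x^4 + 5/3

exp(τθ) x^k = e^(kτ) x^k; with e^τ = 2 this sends x^k to 2^k x^k
x^4 ↦ 16 x^4
x^5 ↦ 32 x^5
x^6 ↦ 64 x^6
applying this coordinatewise to f: exp(τθ) f = 96x^6 - 16x^5 - 20x^4 + 5/3


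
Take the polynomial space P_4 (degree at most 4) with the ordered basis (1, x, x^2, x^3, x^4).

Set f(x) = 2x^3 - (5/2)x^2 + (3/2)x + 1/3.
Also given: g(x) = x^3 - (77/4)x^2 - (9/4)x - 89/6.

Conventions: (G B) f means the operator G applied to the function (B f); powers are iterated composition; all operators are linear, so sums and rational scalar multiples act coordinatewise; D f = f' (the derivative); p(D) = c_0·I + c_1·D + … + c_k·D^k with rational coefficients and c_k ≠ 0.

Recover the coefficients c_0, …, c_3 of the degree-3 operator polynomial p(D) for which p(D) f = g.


p(D) = (1/2)·I − 3·D − (3/2)·D^2 − (3/2)·D^3, i.e. c_0 = 1/2, c_1 = -3, c_2 = -3/2, c_3 = -3/2

D^0 f = 2x^3 - (5/2)x^2 + (3/2)x + 1/3
D^1 f = 6x^2 - 5x + 3/2
D^2 f = 12x - 5
D^3 f = 12
matching coefficients of g against c_0 f + c_1 Df + … from the top degree down determines the c_i
solution: c_0 = 1/2, c_1 = -3, c_2 = -3/2, c_3 = -3/2


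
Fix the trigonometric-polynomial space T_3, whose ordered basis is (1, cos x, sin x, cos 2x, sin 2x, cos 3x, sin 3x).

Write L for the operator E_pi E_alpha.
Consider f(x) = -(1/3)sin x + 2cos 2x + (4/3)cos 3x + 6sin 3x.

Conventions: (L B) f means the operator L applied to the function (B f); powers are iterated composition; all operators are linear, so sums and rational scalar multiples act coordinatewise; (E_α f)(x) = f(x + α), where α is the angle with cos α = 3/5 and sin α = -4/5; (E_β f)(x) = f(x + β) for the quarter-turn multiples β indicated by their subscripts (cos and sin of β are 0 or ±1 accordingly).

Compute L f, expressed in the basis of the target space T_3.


E_alpha f = (4/15)cos x - (1/5)sin x - (14/25)cos 2x + (48/25)sin 2x - (84/25)cos 3x - (386/75)sin 3x
E_pi E_alpha f = -(4/15)cos x + (1/5)sin x - (14/25)cos 2x + (48/25)sin 2x + (84/25)cos 3x + (386/75)sin 3x

the image equals g(x) = -(4/15)cos x + (1/5)sin x - (14/25)cos 2x + (48/25)sin 2x + (84/25)cos 3x + (386/75)sin 3x


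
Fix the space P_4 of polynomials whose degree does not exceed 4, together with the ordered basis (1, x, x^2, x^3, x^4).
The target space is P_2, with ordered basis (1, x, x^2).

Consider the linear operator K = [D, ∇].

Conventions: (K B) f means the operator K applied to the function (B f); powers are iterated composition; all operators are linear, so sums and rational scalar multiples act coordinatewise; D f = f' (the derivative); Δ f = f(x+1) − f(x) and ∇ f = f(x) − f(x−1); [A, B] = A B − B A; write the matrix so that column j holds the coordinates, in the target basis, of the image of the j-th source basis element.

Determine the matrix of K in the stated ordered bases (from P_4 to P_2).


image of 1: 0
image of x: 0
image of x^2: 0
image of x^3: 0
image of x^4: 0
each image's coordinates form column j of the matrix

the matrix is [[0, 0, 0, 0, 0]; [0, 0, 0, 0, 0]; [0, 0, 0, 0, 0]] (rows listed top to bottom)


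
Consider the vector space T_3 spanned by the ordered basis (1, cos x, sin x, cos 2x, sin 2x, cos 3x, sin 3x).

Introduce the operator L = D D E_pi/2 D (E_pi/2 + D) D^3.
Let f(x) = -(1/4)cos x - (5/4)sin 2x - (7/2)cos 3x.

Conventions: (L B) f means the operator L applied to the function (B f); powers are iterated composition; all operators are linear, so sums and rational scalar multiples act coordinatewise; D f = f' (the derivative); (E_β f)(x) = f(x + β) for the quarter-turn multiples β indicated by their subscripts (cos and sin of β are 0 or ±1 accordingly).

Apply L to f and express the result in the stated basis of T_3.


D f = (1/4)sin x - (5/2)cos 2x + (21/2)sin 3x
D D f = (1/4)cos x + 5sin 2x + (63/2)cos 3x
D D D f = -(1/4)sin x + 10cos 2x - (189/2)sin 3x
E_pi/2 D^3 f = -(1/4)cos x - 10cos 2x + (189/2)cos 3x
D D^3 f = -(1/4)cos x - 20sin 2x - (567/2)cos 3x
(E_pi/2 + D) D^3 f = -(1/2)cos x - 10cos 2x - 20sin 2x - 189cos 3x
D ((E_pi/2 + D) D^3) f = (1/2)sin x - 40cos 2x + 20sin 2x + 567sin 3x
E_pi/2 D ((E_pi/2 + D) D^3) f = (1/2)cos x + 40cos 2x - 20sin 2x - 567cos 3x
D E_pi/2 D ((E_pi/2 + D) D^3) f = -(1/2)sin x - 40cos 2x - 80sin 2x + 1701sin 3x
D D E_pi/2 D ((E_pi/2 + D) D^3) f = -(1/2)cos x - 160cos 2x + 80sin 2x + 5103cos 3x

g(x) = -(1/2)cos x - 160cos 2x + 80sin 2x + 5103cos 3x


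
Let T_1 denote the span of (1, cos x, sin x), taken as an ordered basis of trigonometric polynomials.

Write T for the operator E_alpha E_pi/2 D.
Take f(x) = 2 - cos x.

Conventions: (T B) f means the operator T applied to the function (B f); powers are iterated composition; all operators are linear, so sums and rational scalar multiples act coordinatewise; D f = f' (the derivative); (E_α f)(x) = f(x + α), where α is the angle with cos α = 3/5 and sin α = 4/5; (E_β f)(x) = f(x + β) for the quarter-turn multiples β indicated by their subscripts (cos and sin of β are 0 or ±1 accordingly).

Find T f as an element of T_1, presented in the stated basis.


the image equals g(x) = (3/5)cos x - (4/5)sin x

D f = sin x
E_pi/2 D f = cos x
E_alpha (E_pi/2 D) f = (3/5)cos x - (4/5)sin x
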